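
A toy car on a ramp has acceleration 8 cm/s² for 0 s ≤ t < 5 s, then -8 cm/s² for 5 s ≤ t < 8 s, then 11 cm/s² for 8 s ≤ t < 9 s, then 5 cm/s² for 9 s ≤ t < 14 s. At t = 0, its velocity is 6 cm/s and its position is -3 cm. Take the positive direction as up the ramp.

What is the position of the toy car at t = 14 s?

On each constant-a segment, Δv = aΔt and Δx = v₀Δt + ½aΔt²; chain segment to segment.
0–5 s: v starts 6 cm/s; Δx = 6·5 + ½·8·5² = 130 cm; v ends 46 cm/s.
5–8 s: v starts 46 cm/s; Δx = 46·3 + ½·-8·3² = 102 cm; v ends 22 cm/s.
8–9 s: v starts 22 cm/s; Δx = 22·1 + ½·11·1² = 27.5 cm; v ends 33 cm/s.
9–14 s: v starts 33 cm/s; Δx = 33·5 + ½·5·5² = 227.5 cm; v ends 58 cm/s.
x(14) = -3 + Σ Δx = 484 cm.

484 cm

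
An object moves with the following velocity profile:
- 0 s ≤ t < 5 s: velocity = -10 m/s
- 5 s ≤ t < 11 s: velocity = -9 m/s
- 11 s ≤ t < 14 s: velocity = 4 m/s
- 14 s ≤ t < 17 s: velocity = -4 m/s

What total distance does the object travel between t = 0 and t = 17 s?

Total distance travelled is ∫|v| dt — sum the magnitudes of each area piece.
0–5 s: |-10| × 5 = 50 m
5–11 s: |-9| × 6 = 54 m
11–14 s: |4| × 3 = 12 m
14–17 s: |-4| × 3 = 12 m
Total distance = 128 m

128 m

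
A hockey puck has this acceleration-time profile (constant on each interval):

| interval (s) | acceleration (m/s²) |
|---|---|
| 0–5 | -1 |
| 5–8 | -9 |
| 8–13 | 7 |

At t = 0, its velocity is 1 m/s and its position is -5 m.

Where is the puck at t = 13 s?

On each constant-a segment, Δv = aΔt and Δx = v₀Δt + ½aΔt²; chain segment to segment.
0–5 s: v starts 1 m/s; Δx = 1·5 + ½·-1·5² = -7.5 m; v ends -4 m/s.
5–8 s: v starts -4 m/s; Δx = -4·3 + ½·-9·3² = -52.5 m; v ends -31 m/s.
8–13 s: v starts -31 m/s; Δx = -31·5 + ½·7·5² = -67.5 m; v ends 4 m/s.
x(13) = -5 + Σ Δx = -132.5 m.

-132.5 m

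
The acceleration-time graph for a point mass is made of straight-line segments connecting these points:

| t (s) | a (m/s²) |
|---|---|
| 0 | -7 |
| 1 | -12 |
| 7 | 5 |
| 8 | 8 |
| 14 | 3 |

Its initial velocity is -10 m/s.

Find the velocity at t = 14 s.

Δv equals the area under the a-t graph; then v = v₀ + Δv.
0–1 s: ½(-7 + -12)(1) = -9.5 m/s
1–7 s: ½(-12 + 5)(6) = -21 m/s
7–8 s: ½(5 + 8)(1) = 6.5 m/s
8–14 s: ½(8 + 3)(6) = 33 m/s
Δv = 9 m/s, so v(14) = -10 + (9) = -1 m/s.

-1 m/s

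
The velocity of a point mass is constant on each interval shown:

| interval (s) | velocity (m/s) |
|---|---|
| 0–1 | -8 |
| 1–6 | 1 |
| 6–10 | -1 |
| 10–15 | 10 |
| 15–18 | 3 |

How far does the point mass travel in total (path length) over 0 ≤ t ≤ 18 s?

76 m

Total distance travelled is ∫|v| dt — sum the magnitudes of each area piece.
0–1 s: |-8| × 1 = 8 m
1–6 s: |1| × 5 = 5 m
6–10 s: |-1| × 4 = 4 m
10–15 s: |10| × 5 = 50 m
15–18 s: |3| × 3 = 9 m
Total distance = 76 m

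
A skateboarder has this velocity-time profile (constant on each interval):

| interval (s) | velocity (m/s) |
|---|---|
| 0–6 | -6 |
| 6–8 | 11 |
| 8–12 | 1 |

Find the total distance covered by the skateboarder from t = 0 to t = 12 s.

Total distance travelled is ∫|v| dt — sum the magnitudes of each area piece.
0–6 s: |-6| × 6 = 36 m
6–8 s: |11| × 2 = 22 m
8–12 s: |1| × 4 = 4 m
Total distance = 62 m

62 m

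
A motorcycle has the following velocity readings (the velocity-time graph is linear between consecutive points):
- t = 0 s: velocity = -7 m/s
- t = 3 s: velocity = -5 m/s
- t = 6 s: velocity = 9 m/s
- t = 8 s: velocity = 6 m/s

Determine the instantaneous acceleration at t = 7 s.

-1.5 m/s²

Acceleration is the slope of the v-t graph on 6–8 s: (6 − 9)/(8 − 6) = -1.5 m/s².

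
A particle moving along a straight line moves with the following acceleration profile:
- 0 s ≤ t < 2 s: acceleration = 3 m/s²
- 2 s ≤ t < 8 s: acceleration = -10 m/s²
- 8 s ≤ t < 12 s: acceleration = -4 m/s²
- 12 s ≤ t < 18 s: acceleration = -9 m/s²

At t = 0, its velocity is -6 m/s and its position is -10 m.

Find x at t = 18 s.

-1086 m

On each constant-a segment, Δv = aΔt and Δx = v₀Δt + ½aΔt²; chain segment to segment.
0–2 s: v starts -6 m/s; Δx = -6·2 + ½·3·2² = -6 m; v ends 0 m/s.
2–8 s: v starts 0 m/s; Δx = 0·6 + ½·-10·6² = -180 m; v ends -60 m/s.
8–12 s: v starts -60 m/s; Δx = -60·4 + ½·-4·4² = -272 m; v ends -76 m/s.
12–18 s: v starts -76 m/s; Δx = -76·6 + ½·-9·6² = -618 m; v ends -130 m/s.
x(18) = -10 + Σ Δx = -1086 m.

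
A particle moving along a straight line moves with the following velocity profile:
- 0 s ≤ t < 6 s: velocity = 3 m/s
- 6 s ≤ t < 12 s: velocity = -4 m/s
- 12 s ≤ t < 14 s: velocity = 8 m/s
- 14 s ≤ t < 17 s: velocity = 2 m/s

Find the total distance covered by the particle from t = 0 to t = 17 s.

64 m

Total distance travelled is ∫|v| dt — sum the magnitudes of each area piece.
0–6 s: |3| × 6 = 18 m
6–12 s: |-4| × 6 = 24 m
12–14 s: |8| × 2 = 16 m
14–17 s: |2| × 3 = 6 m
Total distance = 64 m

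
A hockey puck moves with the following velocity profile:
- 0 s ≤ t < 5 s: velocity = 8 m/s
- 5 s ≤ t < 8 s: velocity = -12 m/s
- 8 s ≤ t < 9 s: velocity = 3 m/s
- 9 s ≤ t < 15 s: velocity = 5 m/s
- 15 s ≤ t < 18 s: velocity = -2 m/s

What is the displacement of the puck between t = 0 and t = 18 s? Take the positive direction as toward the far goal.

31 m

Displacement is the signed area under the v-t curve.
0–5 s: 8 × 5 = 40 m
5–8 s: -12 × 3 = -36 m
8–9 s: 3 × 1 = 3 m
9–15 s: 5 × 6 = 30 m
15–18 s: -2 × 3 = -6 m
Net displacement = 31 m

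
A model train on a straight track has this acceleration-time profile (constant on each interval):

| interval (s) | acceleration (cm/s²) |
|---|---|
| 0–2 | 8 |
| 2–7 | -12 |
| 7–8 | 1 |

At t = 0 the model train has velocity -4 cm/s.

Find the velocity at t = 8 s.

Δv equals the area under the a-t graph; then v = v₀ + Δv.
0–2 s: 8 × 2 = 16 cm/s
2–7 s: -12 × 5 = -60 cm/s
7–8 s: 1 × 1 = 1 cm/s
Δv = -43 cm/s, so v(8) = -4 + (-43) = -47 cm/s.

-47 cm/s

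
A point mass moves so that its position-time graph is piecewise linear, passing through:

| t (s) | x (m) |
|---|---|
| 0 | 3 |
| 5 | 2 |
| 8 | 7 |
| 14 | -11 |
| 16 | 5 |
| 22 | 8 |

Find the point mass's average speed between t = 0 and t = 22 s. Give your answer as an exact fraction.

Average speed = (total path length)/(elapsed time); on a piecewise-linear x-t graph the path length is Σ|Δx|.
0–5 s: |Δx| = |2 − 3| = 1 m
5–8 s: |Δx| = |7 − 2| = 5 m
8–14 s: |Δx| = |-11 − 7| = 18 m
14–16 s: |Δx| = |5 − -11| = 16 m
16–22 s: |Δx| = |8 − 5| = 3 m
Total path = 43 m; average speed = 43/22 = 43/22 m/s.

43/22 m/s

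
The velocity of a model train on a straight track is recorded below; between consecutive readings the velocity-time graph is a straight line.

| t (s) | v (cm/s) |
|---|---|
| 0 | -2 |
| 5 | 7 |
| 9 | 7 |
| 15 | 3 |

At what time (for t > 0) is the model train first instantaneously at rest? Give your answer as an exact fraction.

t = 10/9 s

v changes sign on 0–5 s (from -2 to 7); the graph is linear there, so v = 0 at t = 0 + (2)·(5 − 0)/(7 − -2) = 10/9 s.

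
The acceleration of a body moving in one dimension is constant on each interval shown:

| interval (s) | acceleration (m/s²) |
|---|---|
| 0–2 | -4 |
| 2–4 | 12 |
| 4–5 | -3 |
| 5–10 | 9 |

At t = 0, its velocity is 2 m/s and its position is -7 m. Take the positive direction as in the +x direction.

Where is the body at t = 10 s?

On each constant-a segment, Δv = aΔt and Δx = v₀Δt + ½aΔt²; chain segment to segment.
0–2 s: v starts 2 m/s; Δx = 2·2 + ½·-4·2² = -4 m; v ends -6 m/s.
2–4 s: v starts -6 m/s; Δx = -6·2 + ½·12·2² = 12 m; v ends 18 m/s.
4–5 s: v starts 18 m/s; Δx = 18·1 + ½·-3·1² = 16.5 m; v ends 15 m/s.
5–10 s: v starts 15 m/s; Δx = 15·5 + ½·9·5² = 187.5 m; v ends 60 m/s.
x(10) = -7 + Σ Δx = 205 m.

205 m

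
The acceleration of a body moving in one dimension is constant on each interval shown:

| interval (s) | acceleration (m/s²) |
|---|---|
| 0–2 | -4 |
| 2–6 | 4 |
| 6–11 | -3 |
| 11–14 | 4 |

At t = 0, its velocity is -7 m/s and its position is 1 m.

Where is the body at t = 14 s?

-105.5 m

On each constant-a segment, Δv = aΔt and Δx = v₀Δt + ½aΔt²; chain segment to segment.
0–2 s: v starts -7 m/s; Δx = -7·2 + ½·-4·2² = -22 m; v ends -15 m/s.
2–6 s: v starts -15 m/s; Δx = -15·4 + ½·4·4² = -28 m; v ends 1 m/s.
6–11 s: v starts 1 m/s; Δx = 1·5 + ½·-3·5² = -32.5 m; v ends -14 m/s.
11–14 s: v starts -14 m/s; Δx = -14·3 + ½·4·3² = -24 m; v ends -2 m/s.
x(14) = 1 + Σ Δx = -105.5 m.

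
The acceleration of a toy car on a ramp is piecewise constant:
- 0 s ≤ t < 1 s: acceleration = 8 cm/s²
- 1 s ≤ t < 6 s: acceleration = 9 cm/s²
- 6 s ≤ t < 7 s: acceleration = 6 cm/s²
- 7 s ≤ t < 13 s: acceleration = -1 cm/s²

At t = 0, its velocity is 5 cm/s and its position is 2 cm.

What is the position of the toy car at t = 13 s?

615.5 cm

On each constant-a segment, Δv = aΔt and Δx = v₀Δt + ½aΔt²; chain segment to segment.
0–1 s: v starts 5 cm/s; Δx = 5·1 + ½·8·1² = 9 cm; v ends 13 cm/s.
1–6 s: v starts 13 cm/s; Δx = 13·5 + ½·9·5² = 177.5 cm; v ends 58 cm/s.
6–7 s: v starts 58 cm/s; Δx = 58·1 + ½·6·1² = 61 cm; v ends 64 cm/s.
7–13 s: v starts 64 cm/s; Δx = 64·6 + ½·-1·6² = 366 cm; v ends 58 cm/s.
x(13) = 2 + Σ Δx = 615.5 cm.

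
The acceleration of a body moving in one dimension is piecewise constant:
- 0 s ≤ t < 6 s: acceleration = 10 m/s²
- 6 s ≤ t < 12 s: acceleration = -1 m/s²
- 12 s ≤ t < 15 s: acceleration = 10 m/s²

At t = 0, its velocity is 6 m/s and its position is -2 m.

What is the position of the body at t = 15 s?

817 m

On each constant-a segment, Δv = aΔt and Δx = v₀Δt + ½aΔt²; chain segment to segment.
0–6 s: v starts 6 m/s; Δx = 6·6 + ½·10·6² = 216 m; v ends 66 m/s.
6–12 s: v starts 66 m/s; Δx = 66·6 + ½·-1·6² = 378 m; v ends 60 m/s.
12–15 s: v starts 60 m/s; Δx = 60·3 + ½·10·3² = 225 m; v ends 90 m/s.
x(15) = -2 + Σ Δx = 817 m.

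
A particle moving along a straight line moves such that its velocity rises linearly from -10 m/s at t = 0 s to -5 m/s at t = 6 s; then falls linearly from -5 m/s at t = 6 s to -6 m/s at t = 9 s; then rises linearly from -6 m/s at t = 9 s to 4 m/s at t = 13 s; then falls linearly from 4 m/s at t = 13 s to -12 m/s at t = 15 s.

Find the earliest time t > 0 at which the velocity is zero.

v changes sign on 9–13 s (from -6 to 4); the graph is linear there, so v = 0 at t = 9 + (6)·(13 − 9)/(4 − -6) = 11.4 s.

t = 11.4 s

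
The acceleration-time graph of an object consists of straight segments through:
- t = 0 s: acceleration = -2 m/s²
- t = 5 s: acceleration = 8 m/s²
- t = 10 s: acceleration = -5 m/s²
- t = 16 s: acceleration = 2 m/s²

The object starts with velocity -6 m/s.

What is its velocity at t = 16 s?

7.5 m/s

Δv equals the area under the a-t graph; then v = v₀ + Δv.
0–5 s: ½(-2 + 8)(5) = 15 m/s
5–10 s: ½(8 + -5)(5) = 7.5 m/s
10–16 s: ½(-5 + 2)(6) = -9 m/s
Δv = 13.5 m/s, so v(16) = -6 + (13.5) = 7.5 m/s.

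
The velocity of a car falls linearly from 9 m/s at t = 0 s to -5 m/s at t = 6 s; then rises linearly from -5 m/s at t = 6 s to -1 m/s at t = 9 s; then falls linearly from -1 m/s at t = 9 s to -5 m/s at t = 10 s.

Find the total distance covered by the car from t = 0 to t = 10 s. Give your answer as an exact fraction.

243/7 m

Total distance travelled is ∫|v| dt — sum the magnitudes of each area piece.
0–6 s: v = 0 at t = 27/7 s; triangle areas 243/14 + 75/14 = 159/7 m
6–9 s: |½(-5 + -1)(3)| = 9 m
9–10 s: |½(-1 + -5)(1)| = 3 m
Total distance = 243/7 m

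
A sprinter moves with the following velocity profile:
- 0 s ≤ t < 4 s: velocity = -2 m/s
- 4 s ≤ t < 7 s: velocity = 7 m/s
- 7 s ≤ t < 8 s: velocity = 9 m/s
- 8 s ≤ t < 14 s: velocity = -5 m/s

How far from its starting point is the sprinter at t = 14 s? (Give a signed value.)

-8 m

Displacement is the signed area under the v-t curve.
0–4 s: -2 × 4 = -8 m
4–7 s: 7 × 3 = 21 m
7–8 s: 9 × 1 = 9 m
8–14 s: -5 × 6 = -30 m
Net displacement = -8 m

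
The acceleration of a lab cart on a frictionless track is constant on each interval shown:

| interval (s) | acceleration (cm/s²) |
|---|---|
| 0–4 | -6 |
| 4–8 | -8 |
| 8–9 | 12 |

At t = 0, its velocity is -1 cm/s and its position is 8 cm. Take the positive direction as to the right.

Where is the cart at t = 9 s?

On each constant-a segment, Δv = aΔt and Δx = v₀Δt + ½aΔt²; chain segment to segment.
0–4 s: v starts -1 cm/s; Δx = -1·4 + ½·-6·4² = -52 cm; v ends -25 cm/s.
4–8 s: v starts -25 cm/s; Δx = -25·4 + ½·-8·4² = -164 cm; v ends -57 cm/s.
8–9 s: v starts -57 cm/s; Δx = -57·1 + ½·12·1² = -51 cm; v ends -45 cm/s.
x(9) = 8 + Σ Δx = -259 cm.

-259 cm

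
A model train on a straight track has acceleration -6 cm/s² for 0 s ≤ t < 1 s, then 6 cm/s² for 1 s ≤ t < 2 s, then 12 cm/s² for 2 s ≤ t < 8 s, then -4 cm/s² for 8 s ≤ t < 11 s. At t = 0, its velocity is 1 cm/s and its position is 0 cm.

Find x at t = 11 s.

On each constant-a segment, Δv = aΔt and Δx = v₀Δt + ½aΔt²; chain segment to segment.
0–1 s: v starts 1 cm/s; Δx = 1·1 + ½·-6·1² = -2 cm; v ends -5 cm/s.
1–2 s: v starts -5 cm/s; Δx = -5·1 + ½·6·1² = -2 cm; v ends 1 cm/s.
2–8 s: v starts 1 cm/s; Δx = 1·6 + ½·12·6² = 222 cm; v ends 73 cm/s.
8–11 s: v starts 73 cm/s; Δx = 73·3 + ½·-4·3² = 201 cm; v ends 61 cm/s.
x(11) = 0 + Σ Δx = 419 cm.

419 cm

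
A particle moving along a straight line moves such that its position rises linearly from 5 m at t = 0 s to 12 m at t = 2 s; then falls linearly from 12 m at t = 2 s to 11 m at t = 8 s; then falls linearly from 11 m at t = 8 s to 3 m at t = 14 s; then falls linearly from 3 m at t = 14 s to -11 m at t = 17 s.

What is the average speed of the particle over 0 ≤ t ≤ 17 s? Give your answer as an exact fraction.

Average speed = (total path length)/(elapsed time); on a piecewise-linear x-t graph the path length is Σ|Δx|.
0–2 s: |Δx| = |12 − 5| = 7 m
2–8 s: |Δx| = |11 − 12| = 1 m
8–14 s: |Δx| = |3 − 11| = 8 m
14–17 s: |Δx| = |-11 − 3| = 14 m
Total path = 30 m; average speed = 30/17 = 30/17 m/s.

30/17 m/s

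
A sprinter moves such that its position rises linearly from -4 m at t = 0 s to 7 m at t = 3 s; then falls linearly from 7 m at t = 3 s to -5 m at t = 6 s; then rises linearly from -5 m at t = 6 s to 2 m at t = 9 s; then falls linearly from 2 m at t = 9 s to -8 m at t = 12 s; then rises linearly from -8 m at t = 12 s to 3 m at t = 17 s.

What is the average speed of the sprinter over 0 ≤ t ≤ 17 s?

Average speed = (total path length)/(elapsed time); on a piecewise-linear x-t graph the path length is Σ|Δx|.
0–3 s: |Δx| = |7 − -4| = 11 m
3–6 s: |Δx| = |-5 − 7| = 12 m
6–9 s: |Δx| = |2 − -5| = 7 m
9–12 s: |Δx| = |-8 − 2| = 10 m
12–17 s: |Δx| = |3 − -8| = 11 m
Total path = 51 m; average speed = 51/17 = 3 m/s.

3 m/s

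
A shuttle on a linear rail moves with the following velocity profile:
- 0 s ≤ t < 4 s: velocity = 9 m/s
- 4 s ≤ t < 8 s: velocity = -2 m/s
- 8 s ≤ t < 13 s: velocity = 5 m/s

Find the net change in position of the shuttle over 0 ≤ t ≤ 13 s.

53 m

Displacement is the signed area under the v-t curve.
0–4 s: 9 × 4 = 36 m
4–8 s: -2 × 4 = -8 m
8–13 s: 5 × 5 = 25 m
Net displacement = 53 m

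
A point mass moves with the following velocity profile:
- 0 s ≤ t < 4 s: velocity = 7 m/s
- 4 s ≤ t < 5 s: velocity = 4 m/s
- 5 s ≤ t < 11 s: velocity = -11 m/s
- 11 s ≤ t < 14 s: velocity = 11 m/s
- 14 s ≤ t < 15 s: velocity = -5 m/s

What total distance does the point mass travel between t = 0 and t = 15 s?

136 m

Distance (not displacement) is the total path length: add the absolute areas under v-t.
0–4 s: |7| × 4 = 28 m
4–5 s: |4| × 1 = 4 m
5–11 s: |-11| × 6 = 66 m
11–14 s: |11| × 3 = 33 m
14–15 s: |-5| × 1 = 5 m
Total distance = 136 m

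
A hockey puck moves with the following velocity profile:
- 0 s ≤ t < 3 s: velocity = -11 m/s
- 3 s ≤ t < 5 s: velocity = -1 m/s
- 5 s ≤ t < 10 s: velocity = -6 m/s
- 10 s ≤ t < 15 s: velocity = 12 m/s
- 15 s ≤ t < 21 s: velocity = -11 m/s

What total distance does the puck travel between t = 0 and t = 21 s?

191 m

Total distance travelled is ∫|v| dt — sum the magnitudes of each area piece.
0–3 s: |-11| × 3 = 33 m
3–5 s: |-1| × 2 = 2 m
5–10 s: |-6| × 5 = 30 m
10–15 s: |12| × 5 = 60 m
15–21 s: |-11| × 6 = 66 m
Total distance = 191 m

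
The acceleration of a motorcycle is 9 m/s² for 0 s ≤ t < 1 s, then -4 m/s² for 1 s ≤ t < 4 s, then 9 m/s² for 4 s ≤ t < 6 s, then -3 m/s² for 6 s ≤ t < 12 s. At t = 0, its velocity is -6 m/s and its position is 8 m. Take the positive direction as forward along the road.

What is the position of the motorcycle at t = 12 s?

-2.5 m

On each constant-a segment, Δv = aΔt and Δx = v₀Δt + ½aΔt²; chain segment to segment.
0–1 s: v starts -6 m/s; Δx = -6·1 + ½·9·1² = -1.5 m; v ends 3 m/s.
1–4 s: v starts 3 m/s; Δx = 3·3 + ½·-4·3² = -9 m; v ends -9 m/s.
4–6 s: v starts -9 m/s; Δx = -9·2 + ½·9·2² = 0 m; v ends 9 m/s.
6–12 s: v starts 9 m/s; Δx = 9·6 + ½·-3·6² = 0 m; v ends -9 m/s.
x(12) = 8 + Σ Δx = -2.5 m.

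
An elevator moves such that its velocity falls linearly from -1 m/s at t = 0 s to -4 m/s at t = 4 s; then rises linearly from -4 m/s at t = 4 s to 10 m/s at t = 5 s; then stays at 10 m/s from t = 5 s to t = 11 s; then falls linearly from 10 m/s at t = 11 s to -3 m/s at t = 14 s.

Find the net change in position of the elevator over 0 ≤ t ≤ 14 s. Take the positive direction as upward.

63.5 m

Displacement is the signed area under the v-t curve.
0–4 s: ½(-1 + -4)(4) = -10 m
4–5 s: ½(-4 + 10)(1) = 3 m
5–11 s: 10 × 6 = 60 m
11–14 s: ½(10 + -3)(3) = 10.5 m
Net displacement = 63.5 m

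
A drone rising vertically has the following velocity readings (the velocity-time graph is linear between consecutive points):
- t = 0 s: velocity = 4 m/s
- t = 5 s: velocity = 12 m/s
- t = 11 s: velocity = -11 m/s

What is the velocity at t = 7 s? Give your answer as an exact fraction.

On 5–11 s the graph is linear from 12 to -11 m/s: v(7) = 12 + (-11 − 12)·(7 − 5)/(11 − 5) = 13/3 m/s.

13/3 m/s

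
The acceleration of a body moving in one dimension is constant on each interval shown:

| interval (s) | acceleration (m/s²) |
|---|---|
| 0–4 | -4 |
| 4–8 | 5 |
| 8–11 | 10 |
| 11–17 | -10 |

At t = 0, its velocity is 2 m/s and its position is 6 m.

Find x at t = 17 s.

65 m

On each constant-a segment, Δv = aΔt and Δx = v₀Δt + ½aΔt²; chain segment to segment.
0–4 s: v starts 2 m/s; Δx = 2·4 + ½·-4·4² = -24 m; v ends -14 m/s.
4–8 s: v starts -14 m/s; Δx = -14·4 + ½·5·4² = -16 m; v ends 6 m/s.
8–11 s: v starts 6 m/s; Δx = 6·3 + ½·10·3² = 63 m; v ends 36 m/s.
11–17 s: v starts 36 m/s; Δx = 36·6 + ½·-10·6² = 36 m; v ends -24 m/s.
x(17) = 6 + Σ Δx = 65 m.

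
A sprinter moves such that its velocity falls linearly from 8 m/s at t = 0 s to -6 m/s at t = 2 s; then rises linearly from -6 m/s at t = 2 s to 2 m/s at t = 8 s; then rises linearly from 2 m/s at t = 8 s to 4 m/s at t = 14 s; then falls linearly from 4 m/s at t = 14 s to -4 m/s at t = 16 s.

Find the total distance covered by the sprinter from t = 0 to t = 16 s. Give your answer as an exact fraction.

309/7 m

Total distance travelled is ∫|v| dt — sum the magnitudes of each area piece.
0–2 s: v = 0 at t = 8/7 s; triangle areas 32/7 + 18/7 = 50/7 m
2–8 s: v = 0 at t = 6.5 s; triangle areas 13.5 + 1.5 = 15 m
8–14 s: |½(2 + 4)(6)| = 18 m
14–16 s: v = 0 at t = 15 s; triangle areas 2 + 2 = 4 m
Total distance = 309/7 m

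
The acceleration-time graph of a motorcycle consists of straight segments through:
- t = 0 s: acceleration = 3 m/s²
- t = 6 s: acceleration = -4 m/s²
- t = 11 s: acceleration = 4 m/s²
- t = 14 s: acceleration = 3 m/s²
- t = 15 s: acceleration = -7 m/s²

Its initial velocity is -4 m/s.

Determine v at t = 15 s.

Δv equals the area under the a-t graph; then v = v₀ + Δv.
0–6 s: ½(3 + -4)(6) = -3 m/s
6–11 s: ½(-4 + 4)(5) = 0 m/s
11–14 s: ½(4 + 3)(3) = 10.5 m/s
14–15 s: ½(3 + -7)(1) = -2 m/s
Δv = 5.5 m/s, so v(15) = -4 + (5.5) = 1.5 m/s.

1.5 m/s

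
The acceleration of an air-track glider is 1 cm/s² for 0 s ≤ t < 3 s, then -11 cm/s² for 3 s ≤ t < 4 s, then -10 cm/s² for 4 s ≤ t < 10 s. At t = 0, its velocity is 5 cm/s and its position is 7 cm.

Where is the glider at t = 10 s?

On each constant-a segment, Δv = aΔt and Δx = v₀Δt + ½aΔt²; chain segment to segment.
0–3 s: v starts 5 cm/s; Δx = 5·3 + ½·1·3² = 19.5 cm; v ends 8 cm/s.
3–4 s: v starts 8 cm/s; Δx = 8·1 + ½·-11·1² = 2.5 cm; v ends -3 cm/s.
4–10 s: v starts -3 cm/s; Δx = -3·6 + ½·-10·6² = -198 cm; v ends -63 cm/s.
x(10) = 7 + Σ Δx = -169 cm.

-169 cm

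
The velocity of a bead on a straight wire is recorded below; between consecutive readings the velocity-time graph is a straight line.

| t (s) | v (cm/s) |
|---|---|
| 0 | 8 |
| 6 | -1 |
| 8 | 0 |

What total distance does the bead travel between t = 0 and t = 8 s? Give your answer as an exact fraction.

Distance (not displacement) is the total path length: add the absolute areas under v-t.
0–6 s: v = 0 at t = 16/3 s; triangle areas 64/3 + 1/3 = 65/3 cm
6–8 s: |½(-1 + 0)(2)| = 1 cm
Total distance = 68/3 cm

68/3 cm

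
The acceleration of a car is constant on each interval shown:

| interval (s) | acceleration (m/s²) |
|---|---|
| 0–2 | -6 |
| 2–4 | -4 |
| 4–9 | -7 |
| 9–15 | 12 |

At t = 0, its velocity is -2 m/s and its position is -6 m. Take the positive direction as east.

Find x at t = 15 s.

On each constant-a segment, Δv = aΔt and Δx = v₀Δt + ½aΔt²; chain segment to segment.
0–2 s: v starts -2 m/s; Δx = -2·2 + ½·-6·2² = -16 m; v ends -14 m/s.
2–4 s: v starts -14 m/s; Δx = -14·2 + ½·-4·2² = -36 m; v ends -22 m/s.
4–9 s: v starts -22 m/s; Δx = -22·5 + ½·-7·5² = -197.5 m; v ends -57 m/s.
9–15 s: v starts -57 m/s; Δx = -57·6 + ½·12·6² = -126 m; v ends 15 m/s.
x(15) = -6 + Σ Δx = -381.5 m.

-381.5 m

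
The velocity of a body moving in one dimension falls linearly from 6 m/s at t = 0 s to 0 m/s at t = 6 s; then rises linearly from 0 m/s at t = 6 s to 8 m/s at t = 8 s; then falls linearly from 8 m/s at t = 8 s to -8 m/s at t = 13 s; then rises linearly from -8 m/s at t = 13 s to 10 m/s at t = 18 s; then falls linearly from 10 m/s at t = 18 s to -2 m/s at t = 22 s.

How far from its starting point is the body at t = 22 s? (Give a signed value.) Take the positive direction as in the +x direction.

47 m

Displacement is the signed area under the v-t curve.
0–6 s: ½(6 + 0)(6) = 18 m
6–8 s: ½(0 + 8)(2) = 8 m
8–13 s: ½(8 + -8)(5) = 0 m
13–18 s: ½(-8 + 10)(5) = 5 m
18–22 s: ½(10 + -2)(4) = 16 m
Net displacement = 47 m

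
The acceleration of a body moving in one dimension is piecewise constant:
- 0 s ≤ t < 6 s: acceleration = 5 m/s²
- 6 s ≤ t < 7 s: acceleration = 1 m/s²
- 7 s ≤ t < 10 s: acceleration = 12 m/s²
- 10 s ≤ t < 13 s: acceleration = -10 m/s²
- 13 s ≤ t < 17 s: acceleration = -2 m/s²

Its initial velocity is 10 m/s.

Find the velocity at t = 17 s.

39 m/s

Δv equals the area under the a-t graph; then v = v₀ + Δv.
0–6 s: 5 × 6 = 30 m/s
6–7 s: 1 × 1 = 1 m/s
7–10 s: 12 × 3 = 36 m/s
10–13 s: -10 × 3 = -30 m/s
13–17 s: -2 × 4 = -8 m/s
Δv = 29 m/s, so v(17) = 10 + (29) = 39 m/s.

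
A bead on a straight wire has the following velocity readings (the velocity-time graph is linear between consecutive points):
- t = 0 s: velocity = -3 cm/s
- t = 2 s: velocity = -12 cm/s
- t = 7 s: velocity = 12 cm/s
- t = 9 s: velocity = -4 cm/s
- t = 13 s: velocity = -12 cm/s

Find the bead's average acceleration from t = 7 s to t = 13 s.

Average acceleration = Δv/Δt = (-12 − 12)/(13 − 7) = -4 cm/s².

-4 cm/s²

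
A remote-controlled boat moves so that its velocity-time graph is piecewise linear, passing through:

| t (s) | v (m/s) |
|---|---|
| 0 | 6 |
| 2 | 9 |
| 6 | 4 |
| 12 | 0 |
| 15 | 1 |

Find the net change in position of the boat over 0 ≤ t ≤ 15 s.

54.5 m

Net displacement equals the area under the velocity-time graph (areas below the axis count negative).
0–2 s: ½(6 + 9)(2) = 15 m
2–6 s: ½(9 + 4)(4) = 26 m
6–12 s: ½(4 + 0)(6) = 12 m
12–15 s: ½(0 + 1)(3) = 1.5 m
Net displacement = 54.5 m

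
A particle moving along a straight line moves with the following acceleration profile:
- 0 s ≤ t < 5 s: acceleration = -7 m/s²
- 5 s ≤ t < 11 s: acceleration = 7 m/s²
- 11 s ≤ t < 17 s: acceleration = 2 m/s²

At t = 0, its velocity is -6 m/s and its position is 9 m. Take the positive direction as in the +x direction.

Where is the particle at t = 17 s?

-186.5 m

On each constant-a segment, Δv = aΔt and Δx = v₀Δt + ½aΔt²; chain segment to segment.
0–5 s: v starts -6 m/s; Δx = -6·5 + ½·-7·5² = -117.5 m; v ends -41 m/s.
5–11 s: v starts -41 m/s; Δx = -41·6 + ½·7·6² = -120 m; v ends 1 m/s.
11–17 s: v starts 1 m/s; Δx = 1·6 + ½·2·6² = 42 m; v ends 13 m/s.
x(17) = 9 + Σ Δx = -186.5 m.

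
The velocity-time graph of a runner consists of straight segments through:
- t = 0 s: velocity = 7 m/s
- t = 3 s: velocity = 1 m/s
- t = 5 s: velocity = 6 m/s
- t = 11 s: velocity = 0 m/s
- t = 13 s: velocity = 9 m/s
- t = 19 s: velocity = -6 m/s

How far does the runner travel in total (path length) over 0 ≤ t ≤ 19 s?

Distance (not displacement) is the total path length: add the absolute areas under v-t.
0–3 s: |½(7 + 1)(3)| = 12 m
3–5 s: |½(1 + 6)(2)| = 7 m
5–11 s: |½(6 + 0)(6)| = 18 m
11–13 s: |½(0 + 9)(2)| = 9 m
13–19 s: v = 0 at t = 16.6 s; triangle areas 16.2 + 7.2 = 23.4 m
Total distance = 69.4 m

69.4 m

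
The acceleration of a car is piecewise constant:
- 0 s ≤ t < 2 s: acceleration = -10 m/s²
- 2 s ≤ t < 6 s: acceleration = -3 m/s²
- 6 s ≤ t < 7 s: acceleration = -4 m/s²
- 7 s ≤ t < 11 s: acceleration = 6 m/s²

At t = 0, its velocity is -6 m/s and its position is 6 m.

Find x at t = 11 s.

On each constant-a segment, Δv = aΔt and Δx = v₀Δt + ½aΔt²; chain segment to segment.
0–2 s: v starts -6 m/s; Δx = -6·2 + ½·-10·2² = -32 m; v ends -26 m/s.
2–6 s: v starts -26 m/s; Δx = -26·4 + ½·-3·4² = -128 m; v ends -38 m/s.
6–7 s: v starts -38 m/s; Δx = -38·1 + ½·-4·1² = -40 m; v ends -42 m/s.
7–11 s: v starts -42 m/s; Δx = -42·4 + ½·6·4² = -120 m; v ends -18 m/s.
x(11) = 6 + Σ Δx = -314 m.

-314 m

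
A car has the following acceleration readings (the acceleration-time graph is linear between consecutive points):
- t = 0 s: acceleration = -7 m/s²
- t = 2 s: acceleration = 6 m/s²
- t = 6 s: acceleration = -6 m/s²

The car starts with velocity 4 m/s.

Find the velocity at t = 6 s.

3 m/s

Δv equals the area under the a-t graph; then v = v₀ + Δv.
0–2 s: ½(-7 + 6)(2) = -1 m/s
2–6 s: ½(6 + -6)(4) = 0 m/s
Δv = -1 m/s, so v(6) = 4 + (-1) = 3 m/s.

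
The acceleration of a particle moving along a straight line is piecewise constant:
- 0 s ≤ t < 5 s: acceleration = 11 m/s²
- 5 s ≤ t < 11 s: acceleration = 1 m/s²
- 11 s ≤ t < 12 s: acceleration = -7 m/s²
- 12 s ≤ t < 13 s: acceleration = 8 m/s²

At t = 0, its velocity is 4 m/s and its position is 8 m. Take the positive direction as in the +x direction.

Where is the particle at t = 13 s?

On each constant-a segment, Δv = aΔt and Δx = v₀Δt + ½aΔt²; chain segment to segment.
0–5 s: v starts 4 m/s; Δx = 4·5 + ½·11·5² = 157.5 m; v ends 59 m/s.
5–11 s: v starts 59 m/s; Δx = 59·6 + ½·1·6² = 372 m; v ends 65 m/s.
11–12 s: v starts 65 m/s; Δx = 65·1 + ½·-7·1² = 61.5 m; v ends 58 m/s.
12–13 s: v starts 58 m/s; Δx = 58·1 + ½·8·1² = 62 m; v ends 66 m/s.
x(13) = 8 + Σ Δx = 661 m.

661 m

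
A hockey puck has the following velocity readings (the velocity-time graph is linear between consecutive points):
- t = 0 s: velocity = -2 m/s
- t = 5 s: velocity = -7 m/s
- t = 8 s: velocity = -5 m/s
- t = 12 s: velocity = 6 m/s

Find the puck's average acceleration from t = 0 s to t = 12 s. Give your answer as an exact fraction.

2/3 m/s²

Average acceleration = Δv/Δt = (6 − -2)/(12 − 0) = 2/3 m/s².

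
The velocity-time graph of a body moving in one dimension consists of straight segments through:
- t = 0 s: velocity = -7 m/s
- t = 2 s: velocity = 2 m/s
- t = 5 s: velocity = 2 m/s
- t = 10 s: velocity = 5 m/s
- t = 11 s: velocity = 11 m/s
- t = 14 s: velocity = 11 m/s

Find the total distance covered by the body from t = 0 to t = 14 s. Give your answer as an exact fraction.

1267/18 m

Total distance travelled is ∫|v| dt — sum the magnitudes of each area piece.
0–2 s: v = 0 at t = 14/9 s; triangle areas 49/9 + 4/9 = 53/9 m
2–5 s: |2| × 3 = 6 m
5–10 s: |½(2 + 5)(5)| = 17.5 m
10–11 s: |½(5 + 11)(1)| = 8 m
11–14 s: |11| × 3 = 33 m
Total distance = 1267/18 m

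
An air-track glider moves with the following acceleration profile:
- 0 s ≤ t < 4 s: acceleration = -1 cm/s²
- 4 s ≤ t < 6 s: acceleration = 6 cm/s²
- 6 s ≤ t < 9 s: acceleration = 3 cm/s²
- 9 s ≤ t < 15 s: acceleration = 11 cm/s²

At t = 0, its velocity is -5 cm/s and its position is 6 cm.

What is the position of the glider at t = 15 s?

264.5 cm

On each constant-a segment, Δv = aΔt and Δx = v₀Δt + ½aΔt²; chain segment to segment.
0–4 s: v starts -5 cm/s; Δx = -5·4 + ½·-1·4² = -28 cm; v ends -9 cm/s.
4–6 s: v starts -9 cm/s; Δx = -9·2 + ½·6·2² = -6 cm; v ends 3 cm/s.
6–9 s: v starts 3 cm/s; Δx = 3·3 + ½·3·3² = 22.5 cm; v ends 12 cm/s.
9–15 s: v starts 12 cm/s; Δx = 12·6 + ½·11·6² = 270 cm; v ends 78 cm/s.
x(15) = 6 + Σ Δx = 264.5 cm.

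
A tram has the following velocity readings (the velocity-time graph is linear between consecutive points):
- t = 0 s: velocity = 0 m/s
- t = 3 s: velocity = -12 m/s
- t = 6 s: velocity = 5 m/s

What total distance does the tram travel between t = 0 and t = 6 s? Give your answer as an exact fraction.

1119/34 m

Distance (not displacement) is the total path length: add the absolute areas under v-t.
0–3 s: |½(0 + -12)(3)| = 18 m
3–6 s: v = 0 at t = 87/17 s; triangle areas 216/17 + 75/34 = 507/34 m
Total distance = 1119/34 m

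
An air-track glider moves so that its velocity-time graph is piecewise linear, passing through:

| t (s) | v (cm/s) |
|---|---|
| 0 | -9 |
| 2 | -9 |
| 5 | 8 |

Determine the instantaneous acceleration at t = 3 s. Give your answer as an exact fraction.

Acceleration is the slope of the v-t graph on 2–5 s: (8 − -9)/(5 − 2) = 17/3 cm/s².

17/3 cm/s²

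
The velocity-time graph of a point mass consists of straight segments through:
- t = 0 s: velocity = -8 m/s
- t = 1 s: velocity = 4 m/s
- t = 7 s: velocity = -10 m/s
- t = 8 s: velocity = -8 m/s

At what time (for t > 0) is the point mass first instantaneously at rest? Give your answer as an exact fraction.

t = 2/3 s

v changes sign on 0–1 s (from -8 to 4); the graph is linear there, so v = 0 at t = 0 + (8)·(1 − 0)/(4 − -8) = 2/3 s.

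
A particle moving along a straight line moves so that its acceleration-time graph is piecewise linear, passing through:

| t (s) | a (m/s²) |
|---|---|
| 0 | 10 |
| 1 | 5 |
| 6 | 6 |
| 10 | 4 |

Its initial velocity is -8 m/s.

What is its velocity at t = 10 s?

Δv equals the area under the a-t graph; then v = v₀ + Δv.
0–1 s: ½(10 + 5)(1) = 7.5 m/s
1–6 s: ½(5 + 6)(5) = 27.5 m/s
6–10 s: ½(6 + 4)(4) = 20 m/s
Δv = 55 m/s, so v(10) = -8 + (55) = 47 m/s.

47 m/s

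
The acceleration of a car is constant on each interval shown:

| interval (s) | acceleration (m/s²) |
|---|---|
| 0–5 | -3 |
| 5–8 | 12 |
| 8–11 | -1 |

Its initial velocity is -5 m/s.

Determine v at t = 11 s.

Δv equals the area under the a-t graph; then v = v₀ + Δv.
0–5 s: -3 × 5 = -15 m/s
5–8 s: 12 × 3 = 36 m/s
8–11 s: -1 × 3 = -3 m/s
Δv = 18 m/s, so v(11) = -5 + (18) = 13 m/s.

13 m/s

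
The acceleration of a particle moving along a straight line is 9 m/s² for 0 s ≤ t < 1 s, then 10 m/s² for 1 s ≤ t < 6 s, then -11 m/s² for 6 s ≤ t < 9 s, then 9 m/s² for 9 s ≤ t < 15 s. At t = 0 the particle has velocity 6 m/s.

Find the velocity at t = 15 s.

Δv equals the area under the a-t graph; then v = v₀ + Δv.
0–1 s: 9 × 1 = 9 m/s
1–6 s: 10 × 5 = 50 m/s
6–9 s: -11 × 3 = -33 m/s
9–15 s: 9 × 6 = 54 m/s
Δv = 80 m/s, so v(15) = 6 + (80) = 86 m/s.

86 m/s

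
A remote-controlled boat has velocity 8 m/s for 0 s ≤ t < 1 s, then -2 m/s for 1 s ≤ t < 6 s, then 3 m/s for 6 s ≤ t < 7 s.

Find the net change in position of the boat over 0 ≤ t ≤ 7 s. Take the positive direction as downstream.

1 m

Displacement is the signed area under the v-t curve.
0–1 s: 8 × 1 = 8 m
1–6 s: -2 × 5 = -10 m
6–7 s: 3 × 1 = 3 m
Net displacement = 1 m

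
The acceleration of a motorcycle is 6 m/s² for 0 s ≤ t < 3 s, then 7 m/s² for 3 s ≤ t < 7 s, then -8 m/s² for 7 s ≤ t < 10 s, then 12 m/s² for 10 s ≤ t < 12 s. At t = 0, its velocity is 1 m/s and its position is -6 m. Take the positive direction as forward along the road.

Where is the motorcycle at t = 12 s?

On each constant-a segment, Δv = aΔt and Δx = v₀Δt + ½aΔt²; chain segment to segment.
0–3 s: v starts 1 m/s; Δx = 1·3 + ½·6·3² = 30 m; v ends 19 m/s.
3–7 s: v starts 19 m/s; Δx = 19·4 + ½·7·4² = 132 m; v ends 47 m/s.
7–10 s: v starts 47 m/s; Δx = 47·3 + ½·-8·3² = 105 m; v ends 23 m/s.
10–12 s: v starts 23 m/s; Δx = 23·2 + ½·12·2² = 70 m; v ends 47 m/s.
x(12) = -6 + Σ Δx = 331 m.

331 m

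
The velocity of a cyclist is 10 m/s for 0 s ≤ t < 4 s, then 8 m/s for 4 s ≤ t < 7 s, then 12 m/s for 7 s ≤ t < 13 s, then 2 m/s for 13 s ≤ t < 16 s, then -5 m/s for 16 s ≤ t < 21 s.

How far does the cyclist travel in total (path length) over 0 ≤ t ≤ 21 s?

Total distance travelled is ∫|v| dt — sum the magnitudes of each area piece.
0–4 s: |10| × 4 = 40 m
4–7 s: |8| × 3 = 24 m
7–13 s: |12| × 6 = 72 m
13–16 s: |2| × 3 = 6 m
16–21 s: |-5| × 5 = 25 m
Total distance = 167 m

167 m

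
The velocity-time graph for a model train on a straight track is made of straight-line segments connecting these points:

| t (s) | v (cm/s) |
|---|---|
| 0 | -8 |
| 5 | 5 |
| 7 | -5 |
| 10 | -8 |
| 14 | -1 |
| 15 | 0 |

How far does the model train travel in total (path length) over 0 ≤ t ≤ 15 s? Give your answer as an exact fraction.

1563/26 cm

Total distance travelled is ∫|v| dt — sum the magnitudes of each area piece.
0–5 s: v = 0 at t = 40/13 s; triangle areas 160/13 + 125/26 = 445/26 cm
5–7 s: v = 0 at t = 6 s; triangle areas 2.5 + 2.5 = 5 cm
7–10 s: |½(-5 + -8)(3)| = 19.5 cm
10–14 s: |½(-8 + -1)(4)| = 18 cm
14–15 s: |½(-1 + 0)(1)| = 0.5 cm
Total distance = 1563/26 cm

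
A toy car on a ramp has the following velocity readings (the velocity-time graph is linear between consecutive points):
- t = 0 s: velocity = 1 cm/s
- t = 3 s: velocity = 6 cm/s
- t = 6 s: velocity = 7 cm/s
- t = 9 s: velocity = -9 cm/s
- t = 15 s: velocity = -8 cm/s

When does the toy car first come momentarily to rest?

t = 7.3125 s

v changes sign on 6–9 s (from 7 to -9); the graph is linear there, so v = 0 at t = 6 + (-7)·(9 − 6)/(-9 − 7) = 7.3125 s.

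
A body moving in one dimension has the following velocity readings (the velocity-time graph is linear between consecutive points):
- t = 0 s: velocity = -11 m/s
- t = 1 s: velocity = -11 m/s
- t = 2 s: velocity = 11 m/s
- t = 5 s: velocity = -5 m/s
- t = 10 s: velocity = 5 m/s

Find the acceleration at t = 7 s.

2 m/s²

Acceleration is the slope of the v-t graph on 5–10 s: (5 − -5)/(10 − 5) = 2 m/s².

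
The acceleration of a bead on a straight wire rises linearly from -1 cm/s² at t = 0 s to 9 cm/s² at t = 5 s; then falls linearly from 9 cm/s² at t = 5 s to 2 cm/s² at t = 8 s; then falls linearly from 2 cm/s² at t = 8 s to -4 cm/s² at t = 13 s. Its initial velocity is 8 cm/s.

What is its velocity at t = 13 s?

39.5 cm/s

Δv equals the area under the a-t graph; then v = v₀ + Δv.
0–5 s: ½(-1 + 9)(5) = 20 cm/s
5–8 s: ½(9 + 2)(3) = 16.5 cm/s
8–13 s: ½(2 + -4)(5) = -5 cm/s
Δv = 31.5 cm/s, so v(13) = 8 + (31.5) = 39.5 cm/s.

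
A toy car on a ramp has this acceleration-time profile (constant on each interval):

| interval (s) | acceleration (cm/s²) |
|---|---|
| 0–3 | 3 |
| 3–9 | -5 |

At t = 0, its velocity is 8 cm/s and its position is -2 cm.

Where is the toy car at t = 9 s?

On each constant-a segment, Δv = aΔt and Δx = v₀Δt + ½aΔt²; chain segment to segment.
0–3 s: v starts 8 cm/s; Δx = 8·3 + ½·3·3² = 37.5 cm; v ends 17 cm/s.
3–9 s: v starts 17 cm/s; Δx = 17·6 + ½·-5·6² = 12 cm; v ends -13 cm/s.
x(9) = -2 + Σ Δx = 47.5 cm.

47.5 cm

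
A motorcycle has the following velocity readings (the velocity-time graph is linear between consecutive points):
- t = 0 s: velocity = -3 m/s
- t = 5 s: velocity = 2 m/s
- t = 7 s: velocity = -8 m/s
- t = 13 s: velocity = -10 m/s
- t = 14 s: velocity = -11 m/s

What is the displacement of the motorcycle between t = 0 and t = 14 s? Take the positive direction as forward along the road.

Displacement is the signed area under the v-t curve.
0–5 s: ½(-3 + 2)(5) = -2.5 m
5–7 s: ½(2 + -8)(2) = -6 m
7–13 s: ½(-8 + -10)(6) = -54 m
13–14 s: ½(-10 + -11)(1) = -10.5 m
Net displacement = -73 m

-73 m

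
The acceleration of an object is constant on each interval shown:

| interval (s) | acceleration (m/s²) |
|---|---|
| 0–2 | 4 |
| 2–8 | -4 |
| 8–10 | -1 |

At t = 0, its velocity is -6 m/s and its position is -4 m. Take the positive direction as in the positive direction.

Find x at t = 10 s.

On each constant-a segment, Δv = aΔt and Δx = v₀Δt + ½aΔt²; chain segment to segment.
0–2 s: v starts -6 m/s; Δx = -6·2 + ½·4·2² = -4 m; v ends 2 m/s.
2–8 s: v starts 2 m/s; Δx = 2·6 + ½·-4·6² = -60 m; v ends -22 m/s.
8–10 s: v starts -22 m/s; Δx = -22·2 + ½·-1·2² = -46 m; v ends -24 m/s.
x(10) = -4 + Σ Δx = -114 m.

-114 m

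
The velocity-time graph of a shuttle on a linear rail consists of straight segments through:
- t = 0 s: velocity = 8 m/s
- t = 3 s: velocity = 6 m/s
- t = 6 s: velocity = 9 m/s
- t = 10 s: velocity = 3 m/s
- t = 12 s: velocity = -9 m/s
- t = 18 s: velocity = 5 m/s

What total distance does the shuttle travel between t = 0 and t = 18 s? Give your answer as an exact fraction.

684/7 m

Total distance travelled is ∫|v| dt — sum the magnitudes of each area piece.
0–3 s: |½(8 + 6)(3)| = 21 m
3–6 s: |½(6 + 9)(3)| = 22.5 m
6–10 s: |½(9 + 3)(4)| = 24 m
10–12 s: v = 0 at t = 10.5 s; triangle areas 0.75 + 6.75 = 7.5 m
12–18 s: v = 0 at t = 111/7 s; triangle areas 243/14 + 75/14 = 159/7 m
Total distance = 684/7 m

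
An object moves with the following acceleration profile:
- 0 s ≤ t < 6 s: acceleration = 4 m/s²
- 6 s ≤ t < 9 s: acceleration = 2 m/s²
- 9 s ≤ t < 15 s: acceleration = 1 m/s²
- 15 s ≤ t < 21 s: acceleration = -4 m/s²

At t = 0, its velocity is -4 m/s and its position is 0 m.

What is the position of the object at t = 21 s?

411 m

On each constant-a segment, Δv = aΔt and Δx = v₀Δt + ½aΔt²; chain segment to segment.
0–6 s: v starts -4 m/s; Δx = -4·6 + ½·4·6² = 48 m; v ends 20 m/s.
6–9 s: v starts 20 m/s; Δx = 20·3 + ½·2·3² = 69 m; v ends 26 m/s.
9–15 s: v starts 26 m/s; Δx = 26·6 + ½·1·6² = 174 m; v ends 32 m/s.
15–21 s: v starts 32 m/s; Δx = 32·6 + ½·-4·6² = 120 m; v ends 8 m/s.
x(21) = 0 + Σ Δx = 411 m.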